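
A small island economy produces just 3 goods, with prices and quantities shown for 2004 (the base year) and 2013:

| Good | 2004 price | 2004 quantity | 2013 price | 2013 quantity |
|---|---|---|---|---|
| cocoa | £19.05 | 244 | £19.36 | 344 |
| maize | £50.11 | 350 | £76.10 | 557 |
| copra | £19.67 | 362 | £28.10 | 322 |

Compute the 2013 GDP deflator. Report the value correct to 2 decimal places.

Nominal GDP 2013 = 19.36·344 + 76.10·557 + 28.10·322 = 58095.74.
Real GDP 2013 (at 2004 prices) = 19.05·344 + 50.11·557 + 19.67·322 = 40798.21.
Deflator = Nominal/Real × 100 = 58095.74/40798.21 × 100 = 142.398.

142.40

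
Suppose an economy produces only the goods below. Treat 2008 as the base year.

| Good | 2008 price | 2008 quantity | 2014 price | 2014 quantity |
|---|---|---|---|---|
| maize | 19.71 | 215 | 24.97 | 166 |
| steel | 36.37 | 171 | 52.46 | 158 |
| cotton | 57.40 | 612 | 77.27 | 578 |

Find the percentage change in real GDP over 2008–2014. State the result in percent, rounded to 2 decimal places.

-7.44%

Real GDP 2008 = Nominal GDP 2008 = 19.71·215 + 36.37·171 + 57.40·612 = 45585.72.
Real GDP 2014 (at 2008 prices) = 19.71·166 + 36.37·158 + 57.40·578 = 42195.52.
Real growth = 42195.52/45585.72 − 1 = -0.0744.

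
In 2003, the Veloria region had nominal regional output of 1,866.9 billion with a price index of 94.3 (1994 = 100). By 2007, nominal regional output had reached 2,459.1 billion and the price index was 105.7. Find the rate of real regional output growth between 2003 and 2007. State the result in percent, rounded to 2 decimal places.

Deflate each year: 2003 → 1866.9/0.943 = 1979.75; 2007 → 2459.1/1.057 = 2326.49.
So real regional output changed by 2326.49/1979.75 − 1 = 0.1751, i.e. 17.51%.

17.51%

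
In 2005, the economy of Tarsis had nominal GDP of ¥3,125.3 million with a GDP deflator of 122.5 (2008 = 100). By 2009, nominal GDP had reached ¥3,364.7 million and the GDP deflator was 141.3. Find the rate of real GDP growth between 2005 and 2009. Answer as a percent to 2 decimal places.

Real GDP 2005 = 3125.3 / 1.225 = 2551.27.
Real GDP 2009 = 3364.7 / 1.413 = 2381.25.
Real growth = 2381.25 / 2551.27 − 1 = -0.0666.

-6.66%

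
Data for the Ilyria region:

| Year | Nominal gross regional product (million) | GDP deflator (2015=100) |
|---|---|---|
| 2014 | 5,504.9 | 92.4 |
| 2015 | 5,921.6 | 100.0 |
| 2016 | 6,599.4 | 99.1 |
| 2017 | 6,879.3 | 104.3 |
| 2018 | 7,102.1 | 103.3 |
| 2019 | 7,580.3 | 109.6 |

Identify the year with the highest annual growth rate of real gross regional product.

2015: real = 5921.6/1.000 = 5921.60; growth vs 2014 (5957.68) = -0.61%.
2016: real = 6599.4/0.991 = 6659.33; growth vs 2015 (5921.60) = 12.46%.
2017: real = 6879.3/1.043 = 6595.69; growth vs 2016 (6659.33) = -0.96%.
2018: real = 7102.1/1.033 = 6875.22; growth vs 2017 (6595.69) = 4.24%.
2019: real = 7580.3/1.096 = 6916.33; growth vs 2018 (6875.22) = 0.60%.

2016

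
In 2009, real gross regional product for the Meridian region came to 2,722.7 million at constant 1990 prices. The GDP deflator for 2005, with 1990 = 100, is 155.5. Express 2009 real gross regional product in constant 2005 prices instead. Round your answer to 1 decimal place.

4,233.8 million

Real gross regional product in 2005 prices = Real gross regional product in 1990 prices × (P_2005/P_1990) = 2722.7 × 1.555 = 4233.80.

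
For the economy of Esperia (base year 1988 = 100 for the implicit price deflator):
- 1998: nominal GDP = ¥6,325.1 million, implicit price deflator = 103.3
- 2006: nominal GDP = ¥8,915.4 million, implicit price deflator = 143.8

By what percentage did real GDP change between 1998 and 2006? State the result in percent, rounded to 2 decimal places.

Real GDP 1998 = 6325.1 / 1.033 = 6123.04.
Real GDP 2006 = 8915.4 / 1.438 = 6199.86.
Real growth = 6199.86 / 6123.04 − 1 = 0.0125.

1.25%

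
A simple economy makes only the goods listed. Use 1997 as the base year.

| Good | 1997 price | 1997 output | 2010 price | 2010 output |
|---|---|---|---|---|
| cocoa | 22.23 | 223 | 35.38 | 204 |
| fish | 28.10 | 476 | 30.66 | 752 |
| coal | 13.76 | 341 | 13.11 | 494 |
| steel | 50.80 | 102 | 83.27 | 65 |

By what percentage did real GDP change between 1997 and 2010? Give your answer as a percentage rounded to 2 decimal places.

Real GDP 1997 = Nominal GDP 1997 = 22.23·223 + 28.10·476 + 13.76·341 + 50.80·102 = 28206.65.
Real GDP 2010 (at 1997 prices) = 22.23·204 + 28.10·752 + 13.76·494 + 50.80·65 = 35765.56.
Real growth = 35765.56/28206.65 − 1 = 0.2680.

26.80%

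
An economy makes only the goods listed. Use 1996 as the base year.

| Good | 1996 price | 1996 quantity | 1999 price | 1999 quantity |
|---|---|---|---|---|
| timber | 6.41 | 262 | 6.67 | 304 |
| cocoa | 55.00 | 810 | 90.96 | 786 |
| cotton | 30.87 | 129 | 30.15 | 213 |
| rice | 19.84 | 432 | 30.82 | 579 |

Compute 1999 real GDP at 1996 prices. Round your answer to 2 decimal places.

63241.31

Real GDP 1999 = Σ (p_1996 × q_1999) = 6.41·304 + 55.00·786 + 30.87·213 + 19.84·579 = 63241.31.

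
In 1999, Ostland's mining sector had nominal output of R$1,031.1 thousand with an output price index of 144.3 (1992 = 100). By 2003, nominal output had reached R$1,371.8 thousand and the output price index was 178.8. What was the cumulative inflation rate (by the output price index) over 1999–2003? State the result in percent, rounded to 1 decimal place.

Price-level change = 178.8 / 144.3 − 1 = 0.2391.

23.9%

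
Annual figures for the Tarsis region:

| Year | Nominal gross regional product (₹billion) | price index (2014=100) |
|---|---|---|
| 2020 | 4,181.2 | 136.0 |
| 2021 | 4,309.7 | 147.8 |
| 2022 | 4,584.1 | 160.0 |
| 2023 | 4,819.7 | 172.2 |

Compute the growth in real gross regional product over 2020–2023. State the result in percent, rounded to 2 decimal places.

-8.96%

Real gross regional product 2020 = 4181.2/1.360 = 3074.41.
Real gross regional product 2023 = 4819.7/1.722 = 2798.90.
Change = 2798.90/3074.41 − 1 = -0.0896.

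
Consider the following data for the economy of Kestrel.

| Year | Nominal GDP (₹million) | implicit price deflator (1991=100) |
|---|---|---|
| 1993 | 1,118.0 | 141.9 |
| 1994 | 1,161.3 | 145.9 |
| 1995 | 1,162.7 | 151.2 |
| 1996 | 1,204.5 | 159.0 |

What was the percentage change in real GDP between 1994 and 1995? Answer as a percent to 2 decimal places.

-3.39%

Real GDP 1994 = 1161.3/1.459 = 795.96.
Real GDP 1995 = 1162.7/1.512 = 768.98.
Change = 768.98/795.96 − 1 = -0.0339.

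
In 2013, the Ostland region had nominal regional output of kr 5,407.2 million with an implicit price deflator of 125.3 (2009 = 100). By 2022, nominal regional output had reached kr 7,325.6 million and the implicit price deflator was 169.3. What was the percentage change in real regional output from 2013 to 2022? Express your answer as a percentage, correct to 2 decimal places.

Real regional output 2013 = 5407.2 / 1.253 = 4315.40.
Real regional output 2022 = 7325.6 / 1.693 = 4326.99.
Real growth = 4326.99 / 4315.40 − 1 = 0.0027.

0.27%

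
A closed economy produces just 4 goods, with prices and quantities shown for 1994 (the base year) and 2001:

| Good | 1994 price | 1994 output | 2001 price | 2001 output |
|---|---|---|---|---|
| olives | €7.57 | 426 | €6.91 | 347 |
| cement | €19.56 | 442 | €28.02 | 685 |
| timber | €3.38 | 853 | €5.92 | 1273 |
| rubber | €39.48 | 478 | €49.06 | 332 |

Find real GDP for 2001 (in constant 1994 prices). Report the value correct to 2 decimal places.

Real GDP 2001 = Σ (p_1994 × q_2001) = 7.57·347 + 19.56·685 + 3.38·1273 + 39.48·332 = 33435.49.

€33435.49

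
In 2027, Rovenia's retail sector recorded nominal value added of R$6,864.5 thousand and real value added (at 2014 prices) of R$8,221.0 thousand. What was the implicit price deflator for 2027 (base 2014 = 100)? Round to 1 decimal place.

implicit price deflator = (Nominal / Real) × 100 = 6864.5 / 8221.0 × 100 = 83.50.

83.5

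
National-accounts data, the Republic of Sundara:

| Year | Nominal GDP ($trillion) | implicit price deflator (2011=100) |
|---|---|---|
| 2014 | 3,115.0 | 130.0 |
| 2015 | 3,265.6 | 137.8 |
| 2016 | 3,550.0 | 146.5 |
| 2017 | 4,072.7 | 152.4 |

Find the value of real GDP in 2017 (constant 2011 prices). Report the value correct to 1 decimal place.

Real GDP 2017 = 4072.7 / 1.524 = 2672.38.

$2,672.4 trillion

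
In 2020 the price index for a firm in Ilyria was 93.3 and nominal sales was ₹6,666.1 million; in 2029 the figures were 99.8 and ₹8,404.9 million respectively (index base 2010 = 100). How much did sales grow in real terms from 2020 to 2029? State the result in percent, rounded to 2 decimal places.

Deflate each year: 2020 → 6666.1/0.933 = 7144.80; 2029 → 8404.9/0.998 = 8421.74.
So real sales changed by 8421.74/7144.80 − 1 = 0.1787, i.e. 17.87%.

17.87%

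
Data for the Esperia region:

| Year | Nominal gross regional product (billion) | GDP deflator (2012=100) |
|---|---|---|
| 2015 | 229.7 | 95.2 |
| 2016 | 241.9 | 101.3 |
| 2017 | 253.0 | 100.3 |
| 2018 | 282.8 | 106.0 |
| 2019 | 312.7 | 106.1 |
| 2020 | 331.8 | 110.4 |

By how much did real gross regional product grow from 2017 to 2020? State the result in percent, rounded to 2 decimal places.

Real gross regional product 2017 = 253.0/1.003 = 252.24.
Real gross regional product 2020 = 331.8/1.104 = 300.54.
Change = 300.54/252.24 − 1 = 0.1915.

19.15%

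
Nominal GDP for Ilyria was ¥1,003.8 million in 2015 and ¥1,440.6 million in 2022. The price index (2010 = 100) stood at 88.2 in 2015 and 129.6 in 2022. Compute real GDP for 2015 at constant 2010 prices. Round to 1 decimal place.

Real GDP = Nominal / (price index/100) = 1003.8 / 0.882 = 1138.10.

¥1,138.1 million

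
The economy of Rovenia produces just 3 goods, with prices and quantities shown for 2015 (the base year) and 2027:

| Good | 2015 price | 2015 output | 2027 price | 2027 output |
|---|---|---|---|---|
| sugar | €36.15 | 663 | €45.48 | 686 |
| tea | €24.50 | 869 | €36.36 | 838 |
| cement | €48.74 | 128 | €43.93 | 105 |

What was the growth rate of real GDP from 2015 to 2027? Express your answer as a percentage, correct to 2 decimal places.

Real GDP 2015 = Nominal GDP 2015 = 36.15·663 + 24.50·869 + 48.74·128 = 51496.67.
Real GDP 2027 (at 2015 prices) = 36.15·686 + 24.50·838 + 48.74·105 = 50447.60.
Real growth = 50447.60/51496.67 − 1 = -0.0204.

-2.04%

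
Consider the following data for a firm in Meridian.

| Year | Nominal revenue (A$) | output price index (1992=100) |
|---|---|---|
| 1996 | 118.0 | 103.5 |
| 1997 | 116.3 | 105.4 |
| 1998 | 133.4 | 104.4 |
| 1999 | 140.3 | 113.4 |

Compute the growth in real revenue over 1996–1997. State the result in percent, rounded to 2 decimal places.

-3.22%

Real revenue 1996 = 118.0/1.035 = 114.01.
Real revenue 1997 = 116.3/1.054 = 110.34.
Change = 110.34/114.01 − 1 = -0.0322.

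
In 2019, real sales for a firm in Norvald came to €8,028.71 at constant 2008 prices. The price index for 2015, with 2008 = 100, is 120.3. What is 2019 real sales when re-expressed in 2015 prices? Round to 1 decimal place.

Real sales in 2015 prices = Real sales in 2008 prices × (P_2015/P_2008) = 8028.71 × 1.203 = 9658.54.

€9,658.5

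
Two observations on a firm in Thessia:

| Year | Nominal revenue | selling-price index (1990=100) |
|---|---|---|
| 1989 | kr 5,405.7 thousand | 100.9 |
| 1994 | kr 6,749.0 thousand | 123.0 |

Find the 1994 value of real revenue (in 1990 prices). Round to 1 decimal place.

kr 5,487.0 thousand

Real revenue = Nominal / (selling-price index/100) = 6749.0 / 1.230 = 5486.99.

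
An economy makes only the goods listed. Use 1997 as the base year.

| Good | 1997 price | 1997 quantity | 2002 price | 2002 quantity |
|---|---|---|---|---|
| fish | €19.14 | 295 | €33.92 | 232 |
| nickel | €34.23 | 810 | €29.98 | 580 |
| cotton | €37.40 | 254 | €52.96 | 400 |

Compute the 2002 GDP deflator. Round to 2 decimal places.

Nominal GDP 2002 = 33.92·232 + 29.98·580 + 52.96·400 = 46441.84.
Real GDP 2002 (at 1997 prices) = 19.14·232 + 34.23·580 + 37.40·400 = 39253.88.
Deflator = Nominal/Real × 100 = 46441.84/39253.88 × 100 = 118.311.

118.31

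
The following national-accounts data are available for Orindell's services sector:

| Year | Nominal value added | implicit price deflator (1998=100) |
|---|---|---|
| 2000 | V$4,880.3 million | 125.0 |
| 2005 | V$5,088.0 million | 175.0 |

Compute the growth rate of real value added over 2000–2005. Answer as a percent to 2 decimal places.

Real value added 2000 = 4880.3 / 1.250 = 3904.24.
Real value added 2005 = 5088.0 / 1.750 = 2907.43.
Real growth = 2907.43 / 3904.24 − 1 = -0.2553.

-25.53%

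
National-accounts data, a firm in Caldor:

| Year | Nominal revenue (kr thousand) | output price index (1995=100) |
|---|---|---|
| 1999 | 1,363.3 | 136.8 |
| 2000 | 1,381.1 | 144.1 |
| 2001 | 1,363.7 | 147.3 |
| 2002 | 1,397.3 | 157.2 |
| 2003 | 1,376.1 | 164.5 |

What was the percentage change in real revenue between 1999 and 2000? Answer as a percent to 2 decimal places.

Real revenue 1999 = 1363.3/1.368 = 996.56.
Real revenue 2000 = 1381.1/1.441 = 958.43.
Change = 958.43/996.56 − 1 = -0.0383.

-3.83%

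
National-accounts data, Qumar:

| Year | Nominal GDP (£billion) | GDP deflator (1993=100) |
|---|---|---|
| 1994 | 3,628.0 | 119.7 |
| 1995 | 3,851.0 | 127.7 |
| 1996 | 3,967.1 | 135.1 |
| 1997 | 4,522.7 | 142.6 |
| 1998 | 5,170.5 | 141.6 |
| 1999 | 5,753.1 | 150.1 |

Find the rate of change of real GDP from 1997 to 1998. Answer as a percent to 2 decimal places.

Real GDP 1997 = 4522.7/1.426 = 3171.60.
Real GDP 1998 = 5170.5/1.416 = 3651.48.
Change = 3651.48/3171.60 − 1 = 0.1513.

15.13%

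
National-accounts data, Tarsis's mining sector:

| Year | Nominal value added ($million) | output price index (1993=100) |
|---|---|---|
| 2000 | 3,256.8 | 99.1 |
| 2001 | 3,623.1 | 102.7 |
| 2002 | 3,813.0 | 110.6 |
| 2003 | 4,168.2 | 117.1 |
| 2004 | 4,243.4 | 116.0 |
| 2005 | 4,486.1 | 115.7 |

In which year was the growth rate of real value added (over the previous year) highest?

2001: real = 3623.1/1.027 = 3527.85; growth vs 2000 (3286.38) = 7.35%.
2002: real = 3813.0/1.106 = 3447.56; growth vs 2001 (3527.85) = -2.28%.
2003: real = 4168.2/1.171 = 3559.52; growth vs 2002 (3447.56) = 3.25%.
2004: real = 4243.4/1.160 = 3658.10; growth vs 2003 (3559.52) = 2.77%.
2005: real = 4486.1/1.157 = 3877.36; growth vs 2004 (3658.10) = 5.99%.

2001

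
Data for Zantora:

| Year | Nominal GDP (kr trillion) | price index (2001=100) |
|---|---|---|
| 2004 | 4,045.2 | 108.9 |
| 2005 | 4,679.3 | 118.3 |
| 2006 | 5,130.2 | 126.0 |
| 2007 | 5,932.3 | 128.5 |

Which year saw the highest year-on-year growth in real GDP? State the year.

2007

2005: real = 4679.3/1.183 = 3955.45; growth vs 2004 (3714.60) = 6.48%.
2006: real = 5130.2/1.260 = 4071.59; growth vs 2005 (3955.45) = 2.94%.
2007: real = 5932.3/1.285 = 4616.58; growth vs 2006 (4071.59) = 13.39%.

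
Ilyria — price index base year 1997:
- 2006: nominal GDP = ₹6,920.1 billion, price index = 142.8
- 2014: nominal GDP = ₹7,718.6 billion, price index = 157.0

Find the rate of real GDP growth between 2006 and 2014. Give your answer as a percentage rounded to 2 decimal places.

1.45%

Deflate each year: 2006 → 6920.1/1.428 = 4846.01; 2014 → 7718.6/1.570 = 4916.31.
So real GDP changed by 4916.31/4846.01 − 1 = 0.0145, i.e. 1.45%.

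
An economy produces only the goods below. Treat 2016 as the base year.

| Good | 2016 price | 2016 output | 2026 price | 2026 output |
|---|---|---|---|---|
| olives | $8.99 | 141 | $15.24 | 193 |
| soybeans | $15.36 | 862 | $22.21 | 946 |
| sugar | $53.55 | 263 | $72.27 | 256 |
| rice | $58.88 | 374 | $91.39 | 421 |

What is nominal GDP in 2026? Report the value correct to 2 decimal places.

$80928.29

Nominal GDP 2026 = Σ (p_2026 × q_2026) = 15.24·193 + 22.21·946 + 72.27·256 + 91.39·421 = 80928.29.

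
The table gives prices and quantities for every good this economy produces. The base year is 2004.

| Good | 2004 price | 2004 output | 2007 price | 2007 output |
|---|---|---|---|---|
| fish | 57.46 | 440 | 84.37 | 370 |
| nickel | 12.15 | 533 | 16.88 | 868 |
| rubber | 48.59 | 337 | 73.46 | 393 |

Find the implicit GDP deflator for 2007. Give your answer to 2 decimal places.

146.83

Nominal GDP 2007 = 84.37·370 + 16.88·868 + 73.46·393 = 74738.52.
Real GDP 2007 (at 2004 prices) = 57.46·370 + 12.15·868 + 48.59·393 = 50902.27.
Deflator = Nominal/Real × 100 = 74738.52/50902.27 × 100 = 146.827.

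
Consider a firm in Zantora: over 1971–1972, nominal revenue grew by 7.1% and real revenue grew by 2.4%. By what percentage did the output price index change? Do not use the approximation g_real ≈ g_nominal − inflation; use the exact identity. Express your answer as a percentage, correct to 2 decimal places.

4.59%

(1 + g_nom) = (1 + g_real)(1 + π), so π = 1.0710 / 1.0240 − 1 = 0.04590.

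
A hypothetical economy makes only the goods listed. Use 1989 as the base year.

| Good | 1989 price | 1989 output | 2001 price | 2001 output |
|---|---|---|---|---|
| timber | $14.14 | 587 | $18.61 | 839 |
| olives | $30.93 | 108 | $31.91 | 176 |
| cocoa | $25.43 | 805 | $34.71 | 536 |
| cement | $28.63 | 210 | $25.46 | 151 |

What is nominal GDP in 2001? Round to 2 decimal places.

$43678.97

Nominal GDP 2001 = Σ (p_2001 × q_2001) = 18.61·839 + 31.91·176 + 34.71·536 + 25.46·151 = 43678.97.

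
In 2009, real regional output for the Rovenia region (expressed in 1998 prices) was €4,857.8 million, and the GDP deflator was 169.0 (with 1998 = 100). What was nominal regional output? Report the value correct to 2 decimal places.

Nominal regional output = Real × (GDP deflator/100) = 4857.8 × 1.690 = 8209.68.

€8,209.68 million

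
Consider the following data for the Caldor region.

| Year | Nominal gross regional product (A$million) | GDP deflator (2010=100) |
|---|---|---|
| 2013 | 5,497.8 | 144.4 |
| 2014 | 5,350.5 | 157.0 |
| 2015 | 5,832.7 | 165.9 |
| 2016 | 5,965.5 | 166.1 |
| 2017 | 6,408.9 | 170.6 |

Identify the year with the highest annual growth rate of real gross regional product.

2017

2014: real = 5350.5/1.570 = 3407.96; growth vs 2013 (3807.34) = -10.49%.
2015: real = 5832.7/1.659 = 3515.79; growth vs 2014 (3407.96) = 3.16%.
2016: real = 5965.5/1.661 = 3591.51; growth vs 2015 (3515.79) = 2.15%.
2017: real = 6408.9/1.706 = 3756.68; growth vs 2016 (3591.51) = 4.60%.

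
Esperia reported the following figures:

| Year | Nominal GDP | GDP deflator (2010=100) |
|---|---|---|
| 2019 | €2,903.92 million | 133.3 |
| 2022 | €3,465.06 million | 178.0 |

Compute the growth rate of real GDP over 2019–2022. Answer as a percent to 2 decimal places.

Real GDP 2019 = 2903.92 / 1.333 = 2178.48.
Real GDP 2022 = 3465.06 / 1.780 = 1946.66.
Real growth = 1946.66 / 2178.48 − 1 = -0.1064.

-10.64%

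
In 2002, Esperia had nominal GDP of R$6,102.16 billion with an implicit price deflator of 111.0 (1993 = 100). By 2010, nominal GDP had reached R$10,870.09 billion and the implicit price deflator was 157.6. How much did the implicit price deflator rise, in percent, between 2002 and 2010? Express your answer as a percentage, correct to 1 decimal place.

42.0%

Price-level change = 157.6 / 111.0 − 1 = 0.4198.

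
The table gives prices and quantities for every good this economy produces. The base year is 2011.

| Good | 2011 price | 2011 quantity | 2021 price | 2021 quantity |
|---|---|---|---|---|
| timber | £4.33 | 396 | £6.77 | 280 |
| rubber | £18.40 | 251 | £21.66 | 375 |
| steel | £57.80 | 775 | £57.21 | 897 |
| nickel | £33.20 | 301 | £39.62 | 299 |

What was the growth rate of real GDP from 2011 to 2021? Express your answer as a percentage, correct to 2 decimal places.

Real GDP 2011 = Nominal GDP 2011 = 4.33·396 + 18.40·251 + 57.80·775 + 33.20·301 = 61121.28.
Real GDP 2021 (at 2011 prices) = 4.33·280 + 18.40·375 + 57.80·897 + 33.20·299 = 69885.80.
Real growth = 69885.80/61121.28 − 1 = 0.1434.

14.34%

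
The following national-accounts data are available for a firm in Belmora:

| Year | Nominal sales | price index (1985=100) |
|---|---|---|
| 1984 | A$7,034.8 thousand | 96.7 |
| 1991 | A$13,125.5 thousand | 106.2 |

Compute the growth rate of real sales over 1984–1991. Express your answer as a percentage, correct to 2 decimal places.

Real sales 1984 = 7034.8 / 0.967 = 7274.87.
Real sales 1991 = 13125.5 / 1.062 = 12359.23.
Real growth = 12359.23 / 7274.87 − 1 = 0.6989.

69.89%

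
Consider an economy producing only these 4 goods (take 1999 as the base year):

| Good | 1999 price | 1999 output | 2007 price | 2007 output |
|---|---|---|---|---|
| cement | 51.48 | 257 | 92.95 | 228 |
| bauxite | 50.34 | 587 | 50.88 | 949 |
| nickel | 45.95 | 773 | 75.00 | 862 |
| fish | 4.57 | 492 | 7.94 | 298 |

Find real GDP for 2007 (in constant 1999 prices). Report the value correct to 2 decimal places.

100480.86

Real GDP 2007 = Σ (p_1999 × q_2007) = 51.48·228 + 50.34·949 + 45.95·862 + 4.57·298 = 100480.86.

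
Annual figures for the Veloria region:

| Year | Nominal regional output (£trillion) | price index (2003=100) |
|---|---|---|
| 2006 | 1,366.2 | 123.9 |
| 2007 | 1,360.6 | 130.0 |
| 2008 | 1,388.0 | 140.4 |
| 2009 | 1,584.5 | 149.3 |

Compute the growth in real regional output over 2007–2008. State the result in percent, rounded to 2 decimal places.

-5.54%

Real regional output 2007 = 1360.6/1.300 = 1046.62.
Real regional output 2008 = 1388.0/1.404 = 988.60.
Change = 988.60/1046.62 − 1 = -0.0554.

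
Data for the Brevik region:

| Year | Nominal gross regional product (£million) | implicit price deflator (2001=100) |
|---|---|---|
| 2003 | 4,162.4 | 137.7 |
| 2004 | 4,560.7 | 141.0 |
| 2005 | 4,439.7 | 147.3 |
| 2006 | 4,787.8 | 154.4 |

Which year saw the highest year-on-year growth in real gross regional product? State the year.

2004

2004: real = 4560.7/1.410 = 3234.54; growth vs 2003 (3022.80) = 7.00%.
2005: real = 4439.7/1.473 = 3014.05; growth vs 2004 (3234.54) = -6.82%.
2006: real = 4787.8/1.544 = 3100.91; growth vs 2005 (3014.05) = 2.88%.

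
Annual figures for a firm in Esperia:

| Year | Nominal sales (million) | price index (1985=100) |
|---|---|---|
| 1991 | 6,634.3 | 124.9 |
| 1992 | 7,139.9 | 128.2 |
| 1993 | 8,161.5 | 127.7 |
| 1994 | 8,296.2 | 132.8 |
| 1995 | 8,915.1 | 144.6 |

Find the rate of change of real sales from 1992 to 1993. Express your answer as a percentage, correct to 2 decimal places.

14.76%

Real sales 1992 = 7139.9/1.282 = 5569.34.
Real sales 1993 = 8161.5/1.277 = 6391.15.
Change = 6391.15/5569.34 − 1 = 0.1476.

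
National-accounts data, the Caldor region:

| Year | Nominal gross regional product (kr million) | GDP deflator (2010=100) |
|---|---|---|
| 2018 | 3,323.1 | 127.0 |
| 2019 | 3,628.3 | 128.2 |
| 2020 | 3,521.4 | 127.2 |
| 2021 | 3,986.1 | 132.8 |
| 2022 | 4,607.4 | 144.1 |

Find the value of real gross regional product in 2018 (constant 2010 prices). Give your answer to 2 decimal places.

Real gross regional product 2018 = 3323.1 / 1.270 = 2616.61.

kr 2,616.61 million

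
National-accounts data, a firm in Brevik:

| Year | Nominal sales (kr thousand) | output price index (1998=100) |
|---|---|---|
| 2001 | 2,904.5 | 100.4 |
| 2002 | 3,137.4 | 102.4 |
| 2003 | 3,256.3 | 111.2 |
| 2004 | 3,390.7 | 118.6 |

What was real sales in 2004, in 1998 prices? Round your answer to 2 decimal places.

kr 2,858.94 thousand

Real sales 2004 = 3390.7 / 1.186 = 2858.94.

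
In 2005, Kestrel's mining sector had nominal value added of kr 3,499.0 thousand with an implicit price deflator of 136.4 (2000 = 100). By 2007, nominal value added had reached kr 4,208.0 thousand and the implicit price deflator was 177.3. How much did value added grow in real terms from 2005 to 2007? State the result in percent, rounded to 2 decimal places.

Real value added 2005 = 3499.0 / 1.364 = 2565.25.
Real value added 2007 = 4208.0 / 1.773 = 2373.38.
Real growth = 2373.38 / 2565.25 − 1 = -0.0748.

-7.48%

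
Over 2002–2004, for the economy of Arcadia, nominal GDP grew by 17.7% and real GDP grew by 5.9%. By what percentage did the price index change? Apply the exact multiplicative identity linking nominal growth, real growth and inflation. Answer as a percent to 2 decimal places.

(1 + g_nom) = (1 + g_real)(1 + π), so π = 1.1770 / 1.0590 − 1 = 0.11143.

11.14%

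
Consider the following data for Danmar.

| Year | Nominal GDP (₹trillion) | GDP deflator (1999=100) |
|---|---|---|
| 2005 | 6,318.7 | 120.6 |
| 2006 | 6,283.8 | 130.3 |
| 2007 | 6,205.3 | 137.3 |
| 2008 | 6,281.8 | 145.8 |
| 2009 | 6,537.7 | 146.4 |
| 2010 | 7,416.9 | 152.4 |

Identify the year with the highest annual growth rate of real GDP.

2006: real = 6283.8/1.303 = 4822.56; growth vs 2005 (5239.39) = -7.96%.
2007: real = 6205.3/1.373 = 4519.52; growth vs 2006 (4822.56) = -6.28%.
2008: real = 6281.8/1.458 = 4308.50; growth vs 2007 (4519.52) = -4.67%.
2009: real = 6537.7/1.464 = 4465.64; growth vs 2008 (4308.50) = 3.65%.
2010: real = 7416.9/1.524 = 4866.73; growth vs 2009 (4465.64) = 8.98%.

2010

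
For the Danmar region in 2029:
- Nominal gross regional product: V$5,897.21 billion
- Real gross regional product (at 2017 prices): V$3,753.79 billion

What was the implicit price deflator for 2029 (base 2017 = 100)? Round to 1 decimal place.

implicit price deflator = (Nominal / Real) × 100 = 5897.21 / 3753.79 × 100 = 157.10.

157.1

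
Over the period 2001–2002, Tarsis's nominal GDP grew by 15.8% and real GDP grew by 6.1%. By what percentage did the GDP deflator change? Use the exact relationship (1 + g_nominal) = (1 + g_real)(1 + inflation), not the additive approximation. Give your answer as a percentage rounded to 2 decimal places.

(1 + g_nom) = (1 + g_real)(1 + π), so π = 1.1580 / 1.0610 − 1 = 0.09142.

9.14%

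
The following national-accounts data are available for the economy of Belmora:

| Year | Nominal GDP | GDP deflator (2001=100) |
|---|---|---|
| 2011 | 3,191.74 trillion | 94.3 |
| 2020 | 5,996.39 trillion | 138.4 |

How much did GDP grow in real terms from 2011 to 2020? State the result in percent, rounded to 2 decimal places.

28.01%

Deflate each year: 2011 → 3191.74/0.943 = 3384.67; 2020 → 5996.39/1.384 = 4332.65.
So real GDP changed by 4332.65/3384.67 − 1 = 0.2801, i.e. 28.01%.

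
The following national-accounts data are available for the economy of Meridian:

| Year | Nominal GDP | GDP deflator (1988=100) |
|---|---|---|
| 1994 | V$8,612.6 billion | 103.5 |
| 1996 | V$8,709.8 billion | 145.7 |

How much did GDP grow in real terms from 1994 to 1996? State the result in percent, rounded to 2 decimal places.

Real GDP 1994 = 8612.6 / 1.035 = 8321.35.
Real GDP 1996 = 8709.8 / 1.457 = 5977.90.
Real growth = 5977.90 / 8321.35 − 1 = -0.2816.

-28.16%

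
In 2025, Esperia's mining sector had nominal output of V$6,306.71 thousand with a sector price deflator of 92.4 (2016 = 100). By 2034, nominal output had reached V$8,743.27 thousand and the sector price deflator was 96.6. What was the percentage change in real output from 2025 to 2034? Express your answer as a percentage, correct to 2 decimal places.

Real output 2025 = 6306.71 / 0.924 = 6825.44.
Real output 2034 = 8743.27 / 0.966 = 9051.00.
Real growth = 9051.00 / 6825.44 − 1 = 0.3261.

32.61%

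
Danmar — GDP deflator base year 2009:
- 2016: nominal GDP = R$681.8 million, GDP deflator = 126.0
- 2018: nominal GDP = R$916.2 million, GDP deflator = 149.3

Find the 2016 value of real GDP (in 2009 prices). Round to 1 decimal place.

R$541.1 million

Real GDP = Nominal / (GDP deflator/100) = 681.8 / 1.260 = 541.11.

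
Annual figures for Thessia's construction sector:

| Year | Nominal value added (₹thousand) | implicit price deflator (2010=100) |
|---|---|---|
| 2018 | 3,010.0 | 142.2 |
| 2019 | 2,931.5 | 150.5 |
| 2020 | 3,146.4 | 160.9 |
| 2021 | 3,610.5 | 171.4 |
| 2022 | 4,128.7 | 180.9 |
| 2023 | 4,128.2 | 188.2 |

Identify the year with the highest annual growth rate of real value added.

2019: real = 2931.5/1.505 = 1947.84; growth vs 2018 (2116.74) = -7.98%.
2020: real = 3146.4/1.609 = 1955.50; growth vs 2019 (1947.84) = 0.39%.
2021: real = 3610.5/1.714 = 2106.48; growth vs 2020 (1955.50) = 7.72%.
2022: real = 4128.7/1.809 = 2282.31; growth vs 2021 (2106.48) = 8.35%.
2023: real = 4128.2/1.882 = 2193.52; growth vs 2022 (2282.31) = -3.89%.

2022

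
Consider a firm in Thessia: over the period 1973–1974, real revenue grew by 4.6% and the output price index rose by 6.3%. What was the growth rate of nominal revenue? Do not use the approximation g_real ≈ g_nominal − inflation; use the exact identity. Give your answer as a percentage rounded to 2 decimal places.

11.19%

(1 + g_nom) = (1 + g_real)(1 + π) = 1.0460 × 1.0630 = 1.11190.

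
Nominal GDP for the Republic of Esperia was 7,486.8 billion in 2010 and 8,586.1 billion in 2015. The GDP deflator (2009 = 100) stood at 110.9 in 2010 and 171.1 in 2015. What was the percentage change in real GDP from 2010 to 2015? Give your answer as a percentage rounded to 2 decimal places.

Deflate each year: 2010 → 7486.8/1.109 = 6750.95; 2015 → 8586.1/1.711 = 5018.18.
So real GDP changed by 5018.18/6750.95 − 1 = -0.2567, i.e. -25.67%.

-25.67%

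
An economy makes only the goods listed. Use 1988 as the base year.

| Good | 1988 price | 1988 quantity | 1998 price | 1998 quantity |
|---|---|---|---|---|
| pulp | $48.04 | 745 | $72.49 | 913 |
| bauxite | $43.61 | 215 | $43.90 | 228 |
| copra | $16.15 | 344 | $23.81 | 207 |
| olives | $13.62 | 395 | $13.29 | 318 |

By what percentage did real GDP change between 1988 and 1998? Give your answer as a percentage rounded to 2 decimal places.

9.58%

Real GDP 1988 = Nominal GDP 1988 = 48.04·745 + 43.61·215 + 16.15·344 + 13.62·395 = 56101.45.
Real GDP 1998 (at 1988 prices) = 48.04·913 + 43.61·228 + 16.15·207 + 13.62·318 = 61477.81.
Real growth = 61477.81/56101.45 − 1 = 0.0958.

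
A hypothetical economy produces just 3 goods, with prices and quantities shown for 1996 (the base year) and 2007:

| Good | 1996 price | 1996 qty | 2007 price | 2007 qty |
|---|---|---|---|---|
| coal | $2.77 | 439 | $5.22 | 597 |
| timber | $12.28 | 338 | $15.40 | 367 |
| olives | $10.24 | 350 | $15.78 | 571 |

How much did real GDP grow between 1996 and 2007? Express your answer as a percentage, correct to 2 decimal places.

Real GDP 1996 = Nominal GDP 1996 = 2.77·439 + 12.28·338 + 10.24·350 = 8950.67.
Real GDP 2007 (at 1996 prices) = 2.77·597 + 12.28·367 + 10.24·571 = 12007.49.
Real growth = 12007.49/8950.67 − 1 = 0.3415.

34.15%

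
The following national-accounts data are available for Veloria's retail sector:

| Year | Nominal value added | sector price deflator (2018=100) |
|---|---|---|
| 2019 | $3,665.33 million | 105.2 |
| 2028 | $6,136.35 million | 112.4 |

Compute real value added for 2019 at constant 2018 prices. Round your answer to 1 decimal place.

Real value added = Nominal / (sector price deflator/100) = 3665.33 / 1.052 = 3484.15.

$3,484.2 million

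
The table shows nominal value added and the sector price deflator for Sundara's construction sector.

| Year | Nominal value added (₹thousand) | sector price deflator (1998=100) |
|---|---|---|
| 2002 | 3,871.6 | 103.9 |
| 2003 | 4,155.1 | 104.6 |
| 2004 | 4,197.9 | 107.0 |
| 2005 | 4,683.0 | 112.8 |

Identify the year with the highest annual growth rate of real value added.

2003

2003: real = 4155.1/1.046 = 3972.37; growth vs 2002 (3726.28) = 6.60%.
2004: real = 4197.9/1.070 = 3923.27; growth vs 2003 (3972.37) = -1.24%.
2005: real = 4683.0/1.128 = 4151.60; growth vs 2004 (3923.27) = 5.82%.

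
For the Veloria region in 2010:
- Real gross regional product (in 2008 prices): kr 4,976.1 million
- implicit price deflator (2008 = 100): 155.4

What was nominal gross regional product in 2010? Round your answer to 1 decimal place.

kr 7,732.9 million

Nominal gross regional product = Real × (implicit price deflator/100) = 4976.1 × 1.554 = 7732.86.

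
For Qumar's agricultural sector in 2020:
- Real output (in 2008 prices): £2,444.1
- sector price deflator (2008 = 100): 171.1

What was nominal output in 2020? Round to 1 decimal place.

Nominal output = Real × (sector price deflator/100) = 2444.1 × 1.711 = 4181.86.

£4,181.9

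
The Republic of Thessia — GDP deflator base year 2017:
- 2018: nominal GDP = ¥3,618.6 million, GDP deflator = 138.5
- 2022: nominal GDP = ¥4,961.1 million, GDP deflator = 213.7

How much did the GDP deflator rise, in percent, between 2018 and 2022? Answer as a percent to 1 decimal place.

Price-level change = 213.7 / 138.5 − 1 = 0.5430.

54.3%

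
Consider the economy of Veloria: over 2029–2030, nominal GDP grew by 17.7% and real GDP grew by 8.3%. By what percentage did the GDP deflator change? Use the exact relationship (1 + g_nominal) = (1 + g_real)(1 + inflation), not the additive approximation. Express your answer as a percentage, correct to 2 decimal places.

(1 + g_nom) = (1 + g_real)(1 + π), so π = 1.1770 / 1.0830 − 1 = 0.08680.

8.68%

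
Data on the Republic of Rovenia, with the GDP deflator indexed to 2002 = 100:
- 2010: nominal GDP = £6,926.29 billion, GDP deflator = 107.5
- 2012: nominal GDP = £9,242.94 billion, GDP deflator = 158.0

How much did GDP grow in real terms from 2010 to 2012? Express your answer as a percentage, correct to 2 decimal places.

Deflate each year: 2010 → 6926.29/1.075 = 6443.06; 2012 → 9242.94/1.580 = 5849.96.
So real GDP changed by 5849.96/6443.06 − 1 = -0.0921, i.e. -9.21%.

-9.21%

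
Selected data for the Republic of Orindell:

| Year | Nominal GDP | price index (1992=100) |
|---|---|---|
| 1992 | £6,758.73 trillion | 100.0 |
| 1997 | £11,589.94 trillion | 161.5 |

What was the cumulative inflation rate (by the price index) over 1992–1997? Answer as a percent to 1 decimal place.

61.5%

Price-level change = 161.5 / 100.0 − 1 = 0.6150.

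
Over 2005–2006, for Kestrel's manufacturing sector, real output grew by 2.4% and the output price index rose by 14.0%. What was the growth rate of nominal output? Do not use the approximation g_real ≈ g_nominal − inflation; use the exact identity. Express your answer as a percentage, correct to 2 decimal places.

(1 + g_nom) = (1 + g_real)(1 + π) = 1.0240 × 1.1400 = 1.16736.

16.74%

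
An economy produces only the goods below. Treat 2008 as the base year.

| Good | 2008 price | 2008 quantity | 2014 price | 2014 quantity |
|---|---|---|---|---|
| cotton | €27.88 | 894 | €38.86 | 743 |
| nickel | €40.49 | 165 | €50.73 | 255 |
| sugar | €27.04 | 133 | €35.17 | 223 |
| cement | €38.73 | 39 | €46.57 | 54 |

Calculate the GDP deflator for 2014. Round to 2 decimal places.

133.21

Nominal GDP 2014 = 38.86·743 + 50.73·255 + 35.17·223 + 46.57·54 = 52166.82.
Real GDP 2014 (at 2008 prices) = 27.88·743 + 40.49·255 + 27.04·223 + 38.73·54 = 39161.13.
Deflator = Nominal/Real × 100 = 52166.82/39161.13 × 100 = 133.211.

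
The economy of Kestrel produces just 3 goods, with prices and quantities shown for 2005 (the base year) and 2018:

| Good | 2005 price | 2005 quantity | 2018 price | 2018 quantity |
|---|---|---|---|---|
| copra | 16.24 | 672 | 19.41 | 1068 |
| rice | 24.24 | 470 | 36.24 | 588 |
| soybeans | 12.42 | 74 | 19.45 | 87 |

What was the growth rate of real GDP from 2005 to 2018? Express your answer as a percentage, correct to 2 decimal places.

Real GDP 2005 = Nominal GDP 2005 = 16.24·672 + 24.24·470 + 12.42·74 = 23225.16.
Real GDP 2018 (at 2005 prices) = 16.24·1068 + 24.24·588 + 12.42·87 = 32677.98.
Real growth = 32677.98/23225.16 − 1 = 0.4070.

40.70%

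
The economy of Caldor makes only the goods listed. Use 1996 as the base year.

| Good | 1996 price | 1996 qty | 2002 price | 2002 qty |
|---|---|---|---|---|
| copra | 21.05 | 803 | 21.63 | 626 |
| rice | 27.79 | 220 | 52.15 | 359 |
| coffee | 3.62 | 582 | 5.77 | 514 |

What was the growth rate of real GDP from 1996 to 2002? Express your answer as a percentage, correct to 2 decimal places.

Real GDP 1996 = Nominal GDP 1996 = 21.05·803 + 27.79·220 + 3.62·582 = 25123.79.
Real GDP 2002 (at 1996 prices) = 21.05·626 + 27.79·359 + 3.62·514 = 25014.59.
Real growth = 25014.59/25123.79 − 1 = -0.0043.

-0.43%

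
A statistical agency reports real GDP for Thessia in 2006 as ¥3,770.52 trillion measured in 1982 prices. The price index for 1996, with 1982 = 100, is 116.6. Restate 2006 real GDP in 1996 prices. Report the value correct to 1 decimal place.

Real GDP in 1996 prices = Real GDP in 1982 prices × (P_1996/P_1982) = 3770.52 × 1.166 = 4396.43.

¥4,396.4 trillion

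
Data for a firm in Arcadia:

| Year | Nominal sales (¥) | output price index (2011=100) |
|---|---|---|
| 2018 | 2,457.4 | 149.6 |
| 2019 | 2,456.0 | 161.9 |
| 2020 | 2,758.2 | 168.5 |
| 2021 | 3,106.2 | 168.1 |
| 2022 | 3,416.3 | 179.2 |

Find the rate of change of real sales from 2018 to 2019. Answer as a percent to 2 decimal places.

Real sales 2018 = 2457.4/1.496 = 1642.65.
Real sales 2019 = 2456.0/1.619 = 1516.99.
Change = 1516.99/1642.65 − 1 = -0.0765.

-7.65%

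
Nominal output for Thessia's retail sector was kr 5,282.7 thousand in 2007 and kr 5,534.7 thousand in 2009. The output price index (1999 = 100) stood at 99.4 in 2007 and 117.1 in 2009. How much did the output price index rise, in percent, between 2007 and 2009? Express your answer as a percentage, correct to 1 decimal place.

Price-level change = 117.1 / 99.4 − 1 = 0.1781.

17.8%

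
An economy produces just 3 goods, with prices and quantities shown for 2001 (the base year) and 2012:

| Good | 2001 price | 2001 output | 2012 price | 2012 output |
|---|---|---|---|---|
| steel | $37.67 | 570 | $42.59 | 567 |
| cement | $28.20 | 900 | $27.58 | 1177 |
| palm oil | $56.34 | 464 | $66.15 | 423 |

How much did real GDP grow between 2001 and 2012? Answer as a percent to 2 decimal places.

Real GDP 2001 = Nominal GDP 2001 = 37.67·570 + 28.20·900 + 56.34·464 = 72993.66.
Real GDP 2012 (at 2001 prices) = 37.67·567 + 28.20·1177 + 56.34·423 = 78382.11.
Real growth = 78382.11/72993.66 − 1 = 0.0738.

7.38%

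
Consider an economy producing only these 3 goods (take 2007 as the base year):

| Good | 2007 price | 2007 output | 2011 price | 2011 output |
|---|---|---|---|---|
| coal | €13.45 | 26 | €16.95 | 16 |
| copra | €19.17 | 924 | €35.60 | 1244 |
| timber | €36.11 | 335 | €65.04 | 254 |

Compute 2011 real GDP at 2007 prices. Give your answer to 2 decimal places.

€33234.62

Real GDP 2011 = Σ (p_2007 × q_2011) = 13.45·16 + 19.17·1244 + 36.11·254 = 33234.62.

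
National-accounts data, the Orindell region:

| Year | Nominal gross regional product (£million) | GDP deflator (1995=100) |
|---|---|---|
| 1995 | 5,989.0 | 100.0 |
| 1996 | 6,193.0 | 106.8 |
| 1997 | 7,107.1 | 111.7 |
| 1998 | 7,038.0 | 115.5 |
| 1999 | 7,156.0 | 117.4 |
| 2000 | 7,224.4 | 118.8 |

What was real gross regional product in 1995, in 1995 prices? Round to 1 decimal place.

£5,989.0 million

Real gross regional product 1995 = 5989.0 / 1.000 = 5989.00.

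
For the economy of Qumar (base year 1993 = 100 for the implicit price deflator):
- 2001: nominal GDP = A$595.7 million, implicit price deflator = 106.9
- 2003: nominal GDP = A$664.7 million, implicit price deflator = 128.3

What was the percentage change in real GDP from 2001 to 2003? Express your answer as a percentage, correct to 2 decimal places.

Deflate each year: 2001 → 595.7/1.069 = 557.25; 2003 → 664.7/1.283 = 518.08.
So real GDP changed by 518.08/557.25 − 1 = -0.0703, i.e. -7.03%.

-7.03%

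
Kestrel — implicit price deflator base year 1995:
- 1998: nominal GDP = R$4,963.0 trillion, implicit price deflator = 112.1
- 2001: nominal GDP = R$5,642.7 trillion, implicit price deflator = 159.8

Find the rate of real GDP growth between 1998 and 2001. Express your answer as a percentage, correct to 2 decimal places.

Deflate each year: 1998 → 4963.0/1.121 = 4427.30; 2001 → 5642.7/1.598 = 3531.10.
So real GDP changed by 3531.10/4427.30 − 1 = -0.2024, i.e. -20.24%.

-20.24%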